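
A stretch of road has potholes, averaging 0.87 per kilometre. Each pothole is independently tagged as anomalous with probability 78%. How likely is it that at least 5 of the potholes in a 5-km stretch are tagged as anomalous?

Thinning: the potholes that are tagged as anomalous themselves form a Poisson process with rate 0.78 × 0.87 = 0.6786 per kilometre.
Over the interval, μ = 0.6786 × 5 = 3.393 (a 5-km stretch = 5 kilometres).
P(N ≥ 5) = 1 − P(N ≤ 4) ≈ 0.2545.

0.2545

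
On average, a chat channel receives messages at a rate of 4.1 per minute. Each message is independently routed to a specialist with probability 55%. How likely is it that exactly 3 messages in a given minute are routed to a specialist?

Thinning: the messages that are routed to a specialist themselves form a Poisson process with rate 0.55 × 4.1 = 2.255 per minute.
So μ = 2.255.
P(N = 3) = e^(−2.255) · 2.255^3/3! ≈ 0.2004.

0.2004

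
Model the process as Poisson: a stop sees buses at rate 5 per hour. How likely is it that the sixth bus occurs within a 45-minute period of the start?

Over the interval, μ = 5 × 0.75 = 3.75 (a 45-minute period = 0.75 hours).
The sixth arrival falls in the interval iff at least 6 events occur there: P(S_6 ≤ t) = P(N ≥ 6) = 1 − P(N ≤ 5) ≈ 0.1771.

0.1771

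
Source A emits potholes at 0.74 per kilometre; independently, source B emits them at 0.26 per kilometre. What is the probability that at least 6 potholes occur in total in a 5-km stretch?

Independent Poisson processes superpose: combined rate λ = 0.74 + 0.26 = 1 per kilometre.
Over the interval, μ = 1 × 5 = 5 (a 5-km stretch = 5 kilometres).
P(N ≥ 6) = 1 − P(N ≤ 5) ≈ 0.3840.

0.3840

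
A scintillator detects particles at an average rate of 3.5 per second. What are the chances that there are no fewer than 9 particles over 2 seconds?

Over the interval, μ = 3.5 × 2 = 7 (2 seconds).
P(N ≥ 9) = 1 − P(N ≤ 8) = 1 − Σ_{j=0}^{8} e^(−μ) μ^j/j! ≈ 0.2709.

0.2709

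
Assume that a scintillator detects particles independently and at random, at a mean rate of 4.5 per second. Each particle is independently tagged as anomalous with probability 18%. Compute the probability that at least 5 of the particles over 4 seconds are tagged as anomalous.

0.2265

Thinning: the particles that are tagged as anomalous themselves form a Poisson process with rate 0.18 × 4.5 = 0.81 per second.
Over the interval, μ = 0.81 × 4 = 3.24 (4 seconds).
P(N ≥ 5) = 1 − P(N ≤ 4) ≈ 0.2265.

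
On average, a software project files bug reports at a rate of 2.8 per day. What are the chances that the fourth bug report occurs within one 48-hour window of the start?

0.8094

Over the interval, μ = 2.8 × 2 = 5.6 (a 48-hour window = 2 days).
The fourth arrival falls in the interval iff at least 4 events occur there: P(S_4 ≤ t) = P(N ≥ 4) = 1 − P(N ≤ 3) ≈ 0.8094.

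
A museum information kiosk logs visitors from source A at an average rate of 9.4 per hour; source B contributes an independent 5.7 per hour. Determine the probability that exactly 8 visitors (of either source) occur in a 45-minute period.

0.0810

Independent Poisson processes superpose: combined rate λ = 9.4 + 5.7 = 15.1 per hour.
Over the interval, μ = 15.1 × 0.75 = 11.325 (a 45-minute period = 0.75 hours).
P(N = 8) = e^(−11.325) · 11.325^8/8! ≈ 0.0810.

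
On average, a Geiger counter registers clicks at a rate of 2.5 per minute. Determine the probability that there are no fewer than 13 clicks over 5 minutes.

0.4810

Over the interval, μ = 2.5 × 5 = 12.5 (5 minutes).
P(N ≥ 13) = 1 − P(N ≤ 12) = 1 − Σ_{j=0}^{12} e^(−μ) μ^j/j! ≈ 0.4810.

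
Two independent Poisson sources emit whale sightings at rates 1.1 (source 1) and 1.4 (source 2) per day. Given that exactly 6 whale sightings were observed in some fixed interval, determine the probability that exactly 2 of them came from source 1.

0.2856

Given the total, each event is independently from source 1 with probability p = λ_1/(λ_1+λ_2) = 1.1/2.5 = 0.4400.
So K ~ Binomial(6, 1.1/2.5): P(K = 2) = C(6,2) · (1.1/2.5)^2 · (1.4/2.5)^4 ≈ 0.2856.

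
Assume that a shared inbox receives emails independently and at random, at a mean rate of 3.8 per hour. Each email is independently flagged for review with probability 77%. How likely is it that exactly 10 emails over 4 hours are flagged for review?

Thinning: the emails that are flagged for review themselves form a Poisson process with rate 0.77 × 3.8 = 2.926 per hour.
Over the interval, μ = 2.926 × 4 = 11.704 (4 hours).
P(N = 10) = e^(−11.704) · 11.704^10/10! ≈ 0.1098.

0.1098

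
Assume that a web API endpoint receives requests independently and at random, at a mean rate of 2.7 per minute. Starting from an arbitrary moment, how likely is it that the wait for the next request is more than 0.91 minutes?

The wait for the next event is exponential with rate λ = 2.7 per minute.
P(T > 0.91) = e^(−λt) = e^(−2.7 × 0.91) = e^(−2.457) ≈ 0.0857.

0.0857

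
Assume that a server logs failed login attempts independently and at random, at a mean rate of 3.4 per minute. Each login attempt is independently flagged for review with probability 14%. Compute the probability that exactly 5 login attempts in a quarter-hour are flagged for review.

0.1226

Thinning: the login attempts that are flagged for review themselves form a Poisson process with rate 0.14 × 3.4 = 0.476 per minute.
Over the interval, μ = 0.476 × 15 = 7.14 (a quarter-hour = 15 minutes).
P(N = 5) = e^(−7.14) · 7.14^5/5! ≈ 0.1226.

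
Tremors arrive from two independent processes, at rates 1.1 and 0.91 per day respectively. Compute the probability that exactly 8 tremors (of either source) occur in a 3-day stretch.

0.1043

Independent Poisson processes superpose: combined rate λ = 1.1 + 0.91 = 2.01 per day.
Over the interval, μ = 2.01 × 3 = 6.03 (a 3-day stretch = 3 days).
P(N = 8) = e^(−6.03) · 6.03^8/8! ≈ 0.1043.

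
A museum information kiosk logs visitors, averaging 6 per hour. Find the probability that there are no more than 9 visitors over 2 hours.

0.2424

Over the interval, μ = 6 × 2 = 12 (2 hours).
P(N ≤ 9) = Σ_{j=0}^{9} e^(−μ) μ^j/j! ≈ 0.2424.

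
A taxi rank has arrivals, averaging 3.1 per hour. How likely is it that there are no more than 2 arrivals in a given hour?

With mean μ = 3.1 per hour,
P(N ≤ 2) = Σ_{j=0}^{2} e^(−μ) μ^j/j! ≈ 0.4012.

0.4012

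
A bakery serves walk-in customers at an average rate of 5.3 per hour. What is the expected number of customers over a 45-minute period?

3.975

E[N] = λt = 5.3 × 0.75 = 3.975 (a 45-minute period = 0.75 hours).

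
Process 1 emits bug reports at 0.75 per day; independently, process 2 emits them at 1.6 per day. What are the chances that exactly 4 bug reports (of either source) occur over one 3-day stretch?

0.0893

Independent Poisson processes superpose: combined rate λ = 0.75 + 1.6 = 2.35 per day.
Over the interval, μ = 2.35 × 3 = 7.05 (a 3-day stretch = 3 days).
P(N = 4) = e^(−7.05) · 7.05^4/4! ≈ 0.0893.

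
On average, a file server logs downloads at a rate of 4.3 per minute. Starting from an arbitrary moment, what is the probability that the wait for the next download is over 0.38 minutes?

0.1951

The wait for the next event is exponential with rate λ = 4.3 per minute.
P(T > 0.38) = e^(−λt) = e^(−4.3 × 0.38) = e^(−1.634) ≈ 0.1951.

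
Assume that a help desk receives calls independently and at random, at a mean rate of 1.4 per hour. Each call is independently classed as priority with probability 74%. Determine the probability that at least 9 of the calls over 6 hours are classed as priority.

Thinning: the calls that are classed as priority themselves form a Poisson process with rate 0.74 × 1.4 = 1.036 per hour.
Over the interval, μ = 1.036 × 6 = 6.216 (6 hours).
P(N ≥ 9) = 1 − P(N ≤ 8) ≈ 0.1758.

0.1758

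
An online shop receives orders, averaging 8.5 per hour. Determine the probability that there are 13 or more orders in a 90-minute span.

Over the interval, μ = 8.5 × 1.5 = 12.75 (a 90-minute span = 1.5 hours).
P(N ≥ 13) = 1 − P(N ≤ 12) = 1 − Σ_{j=0}^{12} e^(−μ) μ^j/j! ≈ 0.5092.

0.5092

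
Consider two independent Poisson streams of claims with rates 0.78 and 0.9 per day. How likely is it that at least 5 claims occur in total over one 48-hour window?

Independent Poisson processes superpose: combined rate λ = 0.78 + 0.9 = 1.68 per day.
Over the interval, μ = 1.68 × 2 = 3.36 (a 48-hour window = 2 days).
P(N ≥ 5) = 1 − P(N ≤ 4) ≈ 0.2484.

0.2484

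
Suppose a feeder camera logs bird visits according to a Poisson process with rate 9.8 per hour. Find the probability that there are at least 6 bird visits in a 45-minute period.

0.7417

Over the interval, μ = 9.8 × 0.75 = 7.35 (a 45-minute period = 0.75 hours).
P(N ≥ 6) = 1 − P(N ≤ 5) = 1 − Σ_{j=0}^{5} e^(−μ) μ^j/j! ≈ 0.7417.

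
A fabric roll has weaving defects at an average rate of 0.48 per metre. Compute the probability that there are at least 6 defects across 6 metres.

Over the interval, μ = 0.48 × 6 = 2.88 (6 metres).
P(N ≥ 6) = 1 − P(N ≤ 5) = 1 − Σ_{j=0}^{5} e^(−μ) μ^j/j! ≈ 0.0723.

0.0723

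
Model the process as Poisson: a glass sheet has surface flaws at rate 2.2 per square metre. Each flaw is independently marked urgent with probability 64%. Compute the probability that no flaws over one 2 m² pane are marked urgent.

Thinning: the flaws that are marked urgent themselves form a Poisson process with rate 0.64 × 2.2 = 1.408 per square metre.
Over the interval, μ = 1.408 × 2 = 2.816 (a 2 m² pane = 2 square metres).
P(N = 0) = e^(−2.816) · 2.816^0/0! ≈ 0.0598.

0.0598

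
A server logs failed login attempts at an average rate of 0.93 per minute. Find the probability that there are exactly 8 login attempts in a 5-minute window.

Over the interval, μ = 0.93 × 5 = 4.65 (a 5-minute window = 5 minutes).
P(N = 8) = e^(−μ) μ^8/8! = e^(−4.65) · 4.65^8/40320 ≈ 0.0518.

0.0518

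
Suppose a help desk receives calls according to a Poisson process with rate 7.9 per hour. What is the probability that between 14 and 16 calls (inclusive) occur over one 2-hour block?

Over the interval, μ = 7.9 × 2 = 15.8 (a 2-hour block = 2 hours).
P(14 ≤ N ≤ 16) = Σ_{j=14}^{16} e^(−15.8) · 15.8^j/j! ≈ 0.2947.

0.2947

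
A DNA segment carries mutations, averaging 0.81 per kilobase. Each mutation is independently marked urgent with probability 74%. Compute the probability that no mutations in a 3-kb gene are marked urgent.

0.1656

Thinning: the mutations that are marked urgent themselves form a Poisson process with rate 0.74 × 0.81 = 0.5994 per kilobase.
Over the interval, μ = 0.5994 × 3 = 1.7982 (a 3-kb gene = 3 kilobases).
P(N = 0) = e^(−1.7982) · 1.7982^0/0! ≈ 0.1656.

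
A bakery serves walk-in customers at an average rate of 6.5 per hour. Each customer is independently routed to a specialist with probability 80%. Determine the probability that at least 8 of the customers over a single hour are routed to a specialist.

Thinning: the customers that are routed to a specialist themselves form a Poisson process with rate 0.8 × 6.5 = 5.2 per hour.
So μ = 5.2.
P(N ≥ 8) = 1 − P(N ≤ 7) ≈ 0.1551.

0.1551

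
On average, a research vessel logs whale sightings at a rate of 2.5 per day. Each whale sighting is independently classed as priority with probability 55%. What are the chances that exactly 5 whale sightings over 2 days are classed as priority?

0.0838

Thinning: the whale sightings that are classed as priority themselves form a Poisson process with rate 0.55 × 2.5 = 1.375 per day.
Over the interval, μ = 1.375 × 2 = 2.75 (2 days).
P(N = 5) = e^(−2.75) · 2.75^5/5! ≈ 0.0838.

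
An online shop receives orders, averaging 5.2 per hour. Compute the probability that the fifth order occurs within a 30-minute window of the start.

Over the interval, μ = 5.2 × 0.5 = 2.6 (a 30-minute window = 0.5 hours).
The fifth arrival falls in the interval iff at least 5 events occur there: P(S_5 ≤ t) = P(N ≥ 5) = 1 − P(N ≤ 4) ≈ 0.1226.

0.1226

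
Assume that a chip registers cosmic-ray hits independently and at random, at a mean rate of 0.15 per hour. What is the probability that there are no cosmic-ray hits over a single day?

0.0273

Over the interval, μ = 0.15 × 24 = 3.6 (a day = 24 hours).
P(N = 0) = e^(−μ) μ^0/0! = e^(−3.6) · 3.6^0/1 ≈ 0.0273.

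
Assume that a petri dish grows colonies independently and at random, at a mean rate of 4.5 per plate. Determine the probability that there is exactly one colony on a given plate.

With mean μ = 4.5 per plate,
P(N = 1) = e^(−μ) μ^1/1! = e^(−4.5) · 4.5^1/1 ≈ 0.0500.

0.0500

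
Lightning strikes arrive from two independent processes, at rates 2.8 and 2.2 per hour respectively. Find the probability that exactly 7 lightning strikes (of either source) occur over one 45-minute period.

0.0487

Independent Poisson processes superpose: combined rate λ = 2.8 + 2.2 = 5 per hour.
Over the interval, μ = 5 × 0.75 = 3.75 (a 45-minute period = 0.75 hours).
P(N = 7) = e^(−3.75) · 3.75^7/7! ≈ 0.0487.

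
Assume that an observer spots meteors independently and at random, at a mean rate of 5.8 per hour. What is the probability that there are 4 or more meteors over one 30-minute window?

Over the interval, μ = 5.8 × 0.5 = 2.9 (a 30-minute window = 0.5 hours).
P(N ≥ 4) = 1 − P(N ≤ 3) = 1 − Σ_{j=0}^{3} e^(−μ) μ^j/j! ≈ 0.3304.

0.3304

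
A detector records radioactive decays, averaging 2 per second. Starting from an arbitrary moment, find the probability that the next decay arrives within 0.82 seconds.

0.8060

Inter-arrival times are exponential with rate λ = 2 per second.
P(T ≤ 0.82) = 1 − e^(−λt) = 1 − e^(−2 × 0.82) = 1 − e^(−1.64) ≈ 0.8060.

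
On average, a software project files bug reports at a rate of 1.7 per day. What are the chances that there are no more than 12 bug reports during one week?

Over the interval, μ = 1.7 × 7 = 11.9 (a week = 7 days).
P(N ≤ 12) = Σ_{j=0}^{12} e^(−μ) μ^j/j! ≈ 0.5874.

0.5874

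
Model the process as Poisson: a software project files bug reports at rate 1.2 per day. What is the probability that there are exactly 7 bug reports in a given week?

Over the interval, μ = 1.2 × 7 = 8.4 (a week = 7 days).
P(N = 7) = e^(−μ) μ^7/7! = e^(−8.4) · 8.4^7/5040 ≈ 0.1317.

0.1317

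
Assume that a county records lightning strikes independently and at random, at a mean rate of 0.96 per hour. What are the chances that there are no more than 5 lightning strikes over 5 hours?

Over the interval, μ = 0.96 × 5 = 4.8 (5 hours).
P(N ≤ 5) = Σ_{j=0}^{5} e^(−μ) μ^j/j! ≈ 0.6510.

0.6510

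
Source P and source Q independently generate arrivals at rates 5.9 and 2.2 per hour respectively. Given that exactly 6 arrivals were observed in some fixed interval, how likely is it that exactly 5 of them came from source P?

Given the total, each event is independently from source P with probability p = λ_P/(λ_P+λ_Q) = 5.9/8.1 ≈ 0.7284.
So K ~ Binomial(6, 5.9/8.1): P(K = 5) = C(6,5) · (5.9/8.1)^5 · (2.2/8.1)^1 ≈ 0.3341.

0.3341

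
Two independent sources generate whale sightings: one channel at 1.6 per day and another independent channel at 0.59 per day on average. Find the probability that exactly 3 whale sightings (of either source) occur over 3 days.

0.0663

Independent Poisson processes superpose: combined rate λ = 1.6 + 0.59 = 2.19 per day.
Over the interval, μ = 2.19 × 3 = 6.57 (3 days).
P(N = 3) = e^(−6.57) · 6.57^3/3! ≈ 0.0663.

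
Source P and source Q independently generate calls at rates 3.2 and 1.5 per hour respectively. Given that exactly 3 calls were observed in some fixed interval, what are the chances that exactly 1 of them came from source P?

0.2080

Given the total, each event is independently from source P with probability p = λ_P/(λ_P+λ_Q) = 3.2/4.7 ≈ 0.6809.
So K ~ Binomial(3, 3.2/4.7): P(K = 1) = C(3,1) · (3.2/4.7)^1 · (1.5/4.7)^2 ≈ 0.2080.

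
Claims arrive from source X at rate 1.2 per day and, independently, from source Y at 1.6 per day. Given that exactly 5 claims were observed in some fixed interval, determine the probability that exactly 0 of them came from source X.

0.0609

Given the total, each event is independently from source X with probability p = λ_X/(λ_X+λ_Y) = 1.2/2.8 ≈ 0.4286.
So K ~ Binomial(5, 1.2/2.8): P(K = 0) = C(5,0) · (1.2/2.8)^0 · (1.6/2.8)^5 ≈ 0.0609.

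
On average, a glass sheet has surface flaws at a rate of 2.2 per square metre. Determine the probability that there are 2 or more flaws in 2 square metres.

Over the interval, μ = 2.2 × 2 = 4.4 (2 square metres).
P(N ≥ 2) = 1 − P(N ≤ 1) = 1 − Σ_{j=0}^{1} e^(−μ) μ^j/j! ≈ 0.9337.

0.9337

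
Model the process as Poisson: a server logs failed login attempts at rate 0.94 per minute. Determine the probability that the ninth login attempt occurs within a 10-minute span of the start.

Over the interval, μ = 0.94 × 10 = 9.4 (a 10-minute span = 10 minutes).
The ninth arrival falls in the interval iff at least 9 events occur there: P(S_9 ≤ t) = P(N ≥ 9) = 1 − P(N ≤ 8) ≈ 0.5958.

0.5958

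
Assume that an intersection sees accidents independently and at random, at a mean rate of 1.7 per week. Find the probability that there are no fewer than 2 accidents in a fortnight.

Over the interval, μ = 1.7 × 2 = 3.4 (a fortnight = 2 weeks).
P(N ≥ 2) = 1 − P(N ≤ 1) = 1 − Σ_{j=0}^{1} e^(−μ) μ^j/j! ≈ 0.8532.

0.8532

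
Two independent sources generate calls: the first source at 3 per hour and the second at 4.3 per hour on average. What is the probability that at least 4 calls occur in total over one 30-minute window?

Independent Poisson processes superpose: combined rate λ = 3 + 4.3 = 7.3 per hour.
Over the interval, μ = 7.3 × 0.5 = 3.65 (a 30-minute window = 0.5 hours).
P(N ≥ 4) = 1 − P(N ≤ 3) ≈ 0.4954.

0.4954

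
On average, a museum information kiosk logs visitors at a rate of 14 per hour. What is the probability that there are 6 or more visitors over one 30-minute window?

0.6993

Over the interval, μ = 14 × 0.5 = 7 (a 30-minute window = 0.5 hours).
P(N ≥ 6) = 1 − P(N ≤ 5) = 1 − Σ_{j=0}^{5} e^(−μ) μ^j/j! ≈ 0.6993.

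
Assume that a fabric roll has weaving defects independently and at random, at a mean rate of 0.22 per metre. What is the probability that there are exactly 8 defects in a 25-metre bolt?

Over the interval, μ = 0.22 × 25 = 5.5 (a 25-metre bolt = 25 metres).
P(N = 8) = e^(−μ) μ^8/8! = e^(−5.5) · 5.5^8/40320 ≈ 0.0849.

0.0849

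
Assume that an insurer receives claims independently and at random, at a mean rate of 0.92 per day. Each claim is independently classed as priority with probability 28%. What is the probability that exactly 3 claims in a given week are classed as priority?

Thinning: the claims that are classed as priority themselves form a Poisson process with rate 0.28 × 0.92 = 0.2576 per day.
Over the interval, μ = 0.2576 × 7 = 1.8032 (a week = 7 days).
P(N = 3) = e^(−1.8032) · 1.8032^3/3! ≈ 0.1610.

0.1610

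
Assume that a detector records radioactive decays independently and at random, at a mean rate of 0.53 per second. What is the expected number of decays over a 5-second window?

2.65

E[N] = λt = 0.53 × 5 = 2.65 (a 5-second window = 5 seconds).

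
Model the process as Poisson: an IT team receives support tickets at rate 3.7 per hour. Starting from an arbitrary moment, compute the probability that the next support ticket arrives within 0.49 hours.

Inter-arrival times are exponential with rate λ = 3.7 per hour.
P(T ≤ 0.49) = 1 − e^(−λt) = 1 − e^(−3.7 × 0.49) = 1 − e^(−1.813) ≈ 0.8368.

0.8368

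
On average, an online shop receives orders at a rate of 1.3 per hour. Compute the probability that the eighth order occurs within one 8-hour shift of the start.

Over the interval, μ = 1.3 × 8 = 10.4 (an 8-hour shift = 8 hours).
The eighth arrival falls in the interval iff at least 8 events occur there: P(S_8 ≤ t) = P(N ≥ 8) = 1 − P(N ≤ 7) ≈ 0.8137.

0.8137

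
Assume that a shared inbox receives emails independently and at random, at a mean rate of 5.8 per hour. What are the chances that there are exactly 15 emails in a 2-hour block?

Over the interval, μ = 5.8 × 2 = 11.6 (a 2-hour block = 2 hours).
P(N = 15) = e^(−μ) μ^15/15! = e^(−11.6) · 11.6^15/1307674368000 ≈ 0.0649.

0.0649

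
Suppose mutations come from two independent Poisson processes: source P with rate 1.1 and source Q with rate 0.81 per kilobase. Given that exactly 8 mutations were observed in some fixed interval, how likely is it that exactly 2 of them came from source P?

0.0540

Given the total, each event is independently from source P with probability p = λ_P/(λ_P+λ_Q) = 1.1/1.91 ≈ 0.5759.
So K ~ Binomial(8, 1.1/1.91): P(K = 2) = C(8,2) · (1.1/1.91)^2 · (0.81/1.91)^6 ≈ 0.0540.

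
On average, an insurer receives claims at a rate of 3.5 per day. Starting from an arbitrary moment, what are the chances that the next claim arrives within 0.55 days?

Inter-arrival times are exponential with rate λ = 3.5 per day.
P(T ≤ 0.55) = 1 − e^(−λt) = 1 − e^(−3.5 × 0.55) = 1 − e^(−1.925) ≈ 0.8541.

0.8541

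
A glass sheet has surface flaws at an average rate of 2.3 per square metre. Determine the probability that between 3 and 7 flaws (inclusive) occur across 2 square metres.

Over the interval, μ = 2.3 × 2 = 4.6 (2 square metres).
P(3 ≤ N ≤ 7) = Σ_{j=3}^{7} e^(−4.6) · 4.6^j/j! ≈ 0.7423.

0.7423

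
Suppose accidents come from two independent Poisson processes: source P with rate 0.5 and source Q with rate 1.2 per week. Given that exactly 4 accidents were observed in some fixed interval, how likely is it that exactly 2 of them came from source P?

Given the total, each event is independently from source P with probability p = λ_P/(λ_P+λ_Q) = 0.5/1.7 ≈ 0.2941.
So K ~ Binomial(4, 0.5/1.7): P(K = 2) = C(4,2) · (0.5/1.7)^2 · (1.2/1.7)^2 ≈ 0.2586.

0.2586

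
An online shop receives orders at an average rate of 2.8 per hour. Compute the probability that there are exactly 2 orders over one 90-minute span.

0.1323

Over the interval, μ = 2.8 × 1.5 = 4.2 (a 90-minute span = 1.5 hours).
P(N = 2) = e^(−μ) μ^2/2! = e^(−4.2) · 4.2^2/2 ≈ 0.1323.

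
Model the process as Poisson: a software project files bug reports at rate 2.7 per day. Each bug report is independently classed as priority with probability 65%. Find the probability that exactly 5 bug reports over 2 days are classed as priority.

0.1327

Thinning: the bug reports that are classed as priority themselves form a Poisson process with rate 0.65 × 2.7 = 1.755 per day.
Over the interval, μ = 1.755 × 2 = 3.51 (2 days).
P(N = 5) = e^(−3.51) · 3.51^5/5! ≈ 0.1327.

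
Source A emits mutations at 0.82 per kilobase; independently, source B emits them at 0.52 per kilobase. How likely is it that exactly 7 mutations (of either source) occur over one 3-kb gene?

Independent Poisson processes superpose: combined rate λ = 0.82 + 0.52 = 1.34 per kilobase.
Over the interval, μ = 1.34 × 3 = 4.02 (a 3-kb gene = 3 kilobases).
P(N = 7) = e^(−4.02) · 4.02^7/7! ≈ 0.0604.

0.0604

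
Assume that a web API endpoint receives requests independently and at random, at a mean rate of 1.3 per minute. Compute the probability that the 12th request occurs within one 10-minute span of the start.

0.6468

Over the interval, μ = 1.3 × 10 = 13 (a 10-minute span = 10 minutes).
The 12th arrival falls in the interval iff at least 12 events occur there: P(S_12 ≤ t) = P(N ≥ 12) = 1 − P(N ≤ 11) ≈ 0.6468.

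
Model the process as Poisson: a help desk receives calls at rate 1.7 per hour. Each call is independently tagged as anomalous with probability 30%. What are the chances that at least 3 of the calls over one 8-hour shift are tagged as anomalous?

Thinning: the calls that are tagged as anomalous themselves form a Poisson process with rate 0.3 × 1.7 = 0.51 per hour.
Over the interval, μ = 0.51 × 8 = 4.08 (an 8-hour shift = 8 hours).
P(N ≥ 3) = 1 − P(N ≤ 2) ≈ 0.7734.

0.7734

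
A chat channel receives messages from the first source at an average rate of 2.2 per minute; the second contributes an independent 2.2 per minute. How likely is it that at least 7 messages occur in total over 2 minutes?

Independent Poisson processes superpose: combined rate λ = 2.2 + 2.2 = 4.4 per minute.
Over the interval, μ = 4.4 × 2 = 8.8 (2 minutes).
P(N ≥ 7) = 1 − P(N ≤ 6) ≈ 0.7744.

0.7744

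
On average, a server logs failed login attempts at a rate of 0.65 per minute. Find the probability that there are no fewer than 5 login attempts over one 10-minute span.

0.7763

Over the interval, μ = 0.65 × 10 = 6.5 (a 10-minute span = 10 minutes).
P(N ≥ 5) = 1 − P(N ≤ 4) = 1 − Σ_{j=0}^{4} e^(−μ) μ^j/j! ≈ 0.7763.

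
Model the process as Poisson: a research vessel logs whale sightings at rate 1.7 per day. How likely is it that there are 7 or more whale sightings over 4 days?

Over the interval, μ = 1.7 × 4 = 6.8 (4 days).
P(N ≥ 7) = 1 − P(N ≤ 6) = 1 − Σ_{j=0}^{6} e^(−μ) μ^j/j! ≈ 0.5201.

0.5201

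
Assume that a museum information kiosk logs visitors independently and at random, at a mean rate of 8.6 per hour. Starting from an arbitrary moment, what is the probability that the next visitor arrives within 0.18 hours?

Inter-arrival times are exponential with rate λ = 8.6 per hour.
P(T ≤ 0.18) = 1 − e^(−λt) = 1 − e^(−8.6 × 0.18) = 1 − e^(−1.548) ≈ 0.7873.

0.7873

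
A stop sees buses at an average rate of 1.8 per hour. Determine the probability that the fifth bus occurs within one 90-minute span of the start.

0.1371

Over the interval, μ = 1.8 × 1.5 = 2.7 (a 90-minute span = 1.5 hours).
The fifth arrival falls in the interval iff at least 5 events occur there: P(S_5 ≤ t) = P(N ≥ 5) = 1 − P(N ≤ 4) ≈ 0.1371.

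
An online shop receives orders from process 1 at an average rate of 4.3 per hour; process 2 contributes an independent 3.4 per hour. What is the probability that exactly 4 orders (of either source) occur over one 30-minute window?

0.1948

Independent Poisson processes superpose: combined rate λ = 4.3 + 3.4 = 7.7 per hour.
Over the interval, μ = 7.7 × 0.5 = 3.85 (a 30-minute window = 0.5 hours).
P(N = 4) = e^(−3.85) · 3.85^4/4! ≈ 0.1948.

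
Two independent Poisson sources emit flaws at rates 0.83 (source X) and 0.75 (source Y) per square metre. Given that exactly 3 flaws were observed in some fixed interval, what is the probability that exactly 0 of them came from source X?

Given the total, each event is independently from source X with probability p = λ_X/(λ_X+λ_Y) = 0.83/1.58 ≈ 0.5253.
So K ~ Binomial(3, 0.83/1.58): P(K = 0) = C(3,0) · (0.83/1.58)^0 · (0.75/1.58)^3 ≈ 0.1070.

0.1070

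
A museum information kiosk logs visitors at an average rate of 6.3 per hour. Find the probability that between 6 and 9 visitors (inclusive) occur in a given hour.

0.4951

With mean μ = 6.3 per hour,
P(6 ≤ N ≤ 9) = Σ_{j=6}^{9} e^(−6.3) · 6.3^j/j! ≈ 0.4951.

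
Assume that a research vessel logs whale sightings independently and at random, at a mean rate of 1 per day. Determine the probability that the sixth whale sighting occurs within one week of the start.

0.6993

Over the interval, μ = 1 × 7 = 7 (a week = 7 days).
The sixth arrival falls in the interval iff at least 6 events occur there: P(S_6 ≤ t) = P(N ≥ 6) = 1 − P(N ≤ 5) ≈ 0.6993.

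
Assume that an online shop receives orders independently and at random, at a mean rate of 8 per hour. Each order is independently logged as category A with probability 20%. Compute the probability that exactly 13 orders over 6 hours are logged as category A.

Thinning: the orders that are logged as category A themselves form a Poisson process with rate 0.2 × 8 = 1.6 per hour.
Over the interval, μ = 1.6 × 6 = 9.6 (6 hours).
P(N = 13) = e^(−9.6) · 9.6^13/13! ≈ 0.0640.

0.0640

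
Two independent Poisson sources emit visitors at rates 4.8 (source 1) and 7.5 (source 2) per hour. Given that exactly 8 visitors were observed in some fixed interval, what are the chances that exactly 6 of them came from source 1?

Given the total, each event is independently from source 1 with probability p = λ_1/(λ_1+λ_2) = 4.8/12.3 ≈ 0.3902.
So K ~ Binomial(8, 4.8/12.3): P(K = 6) = C(8,6) · (4.8/12.3)^6 · (7.5/12.3)^2 ≈ 0.0368.

0.0368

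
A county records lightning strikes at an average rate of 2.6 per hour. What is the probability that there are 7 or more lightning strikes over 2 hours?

0.2676

Over the interval, μ = 2.6 × 2 = 5.2 (2 hours).
P(N ≥ 7) = 1 − P(N ≤ 6) = 1 − Σ_{j=0}^{6} e^(−μ) μ^j/j! ≈ 0.2676.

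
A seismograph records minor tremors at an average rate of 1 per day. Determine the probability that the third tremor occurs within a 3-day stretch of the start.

0.5768

Over the interval, μ = 1 × 3 = 3 (a 3-day stretch = 3 days).
The third arrival falls in the interval iff at least 3 events occur there: P(S_3 ≤ t) = P(N ≥ 3) = 1 − P(N ≤ 2) ≈ 0.5768.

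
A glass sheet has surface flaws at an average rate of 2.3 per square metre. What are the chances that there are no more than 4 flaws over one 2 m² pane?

Over the interval, μ = 2.3 × 2 = 4.6 (a 2 m² pane = 2 square metres).
P(N ≤ 4) = Σ_{j=0}^{4} e^(−μ) μ^j/j! ≈ 0.5132.

0.5132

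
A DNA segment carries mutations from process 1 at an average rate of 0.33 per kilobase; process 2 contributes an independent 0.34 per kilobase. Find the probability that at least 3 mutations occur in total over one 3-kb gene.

Independent Poisson processes superpose: combined rate λ = 0.33 + 0.34 = 0.67 per kilobase.
Over the interval, μ = 0.67 × 3 = 2.01 (a 3-kb gene = 3 kilobases).
P(N ≥ 3) = 1 − P(N ≤ 2) ≈ 0.3260.

0.3260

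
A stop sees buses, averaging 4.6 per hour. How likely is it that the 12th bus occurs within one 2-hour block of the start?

0.2168

Over the interval, μ = 4.6 × 2 = 9.2 (a 2-hour block = 2 hours).
The 12th arrival falls in the interval iff at least 12 events occur there: P(S_12 ≤ t) = P(N ≥ 12) = 1 − P(N ≤ 11) ≈ 0.2168.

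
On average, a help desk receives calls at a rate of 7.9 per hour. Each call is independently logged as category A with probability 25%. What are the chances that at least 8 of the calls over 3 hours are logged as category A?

0.2458

Thinning: the calls that are logged as category A themselves form a Poisson process with rate 0.25 × 7.9 = 1.975 per hour.
Over the interval, μ = 1.975 × 3 = 5.925 (3 hours).
P(N ≥ 8) = 1 − P(N ≤ 7) ≈ 0.2458.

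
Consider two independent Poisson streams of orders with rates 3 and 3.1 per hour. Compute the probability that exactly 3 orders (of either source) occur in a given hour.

0.0848

Independent Poisson processes superpose: combined rate λ = 3 + 3.1 = 6.1 per hour.
So μ = 6.1.
P(N = 3) = e^(−6.1) · 6.1^3/3! ≈ 0.0848.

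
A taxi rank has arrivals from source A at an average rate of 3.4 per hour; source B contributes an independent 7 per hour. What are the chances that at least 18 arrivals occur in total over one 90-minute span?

0.3038

Independent Poisson processes superpose: combined rate λ = 3.4 + 7 = 10.4 per hour.
Over the interval, μ = 10.4 × 1.5 = 15.6 (a 90-minute span = 1.5 hours).
P(N ≥ 18) = 1 − P(N ≤ 17) ≈ 0.3038.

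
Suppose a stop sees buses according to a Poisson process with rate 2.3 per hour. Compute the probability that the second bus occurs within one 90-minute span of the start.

0.8587

Over the interval, μ = 2.3 × 1.5 = 3.45 (a 90-minute span = 1.5 hours).
The second arrival falls in the interval iff at least 2 events occur there: P(S_2 ≤ t) = P(N ≥ 2) = 1 − P(N ≤ 1) ≈ 0.8587.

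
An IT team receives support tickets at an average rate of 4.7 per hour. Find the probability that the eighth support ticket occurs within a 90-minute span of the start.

0.4087

Over the interval, μ = 4.7 × 1.5 = 7.05 (a 90-minute span = 1.5 hours).
The eighth arrival falls in the interval iff at least 8 events occur there: P(S_8 ≤ t) = P(N ≥ 8) = 1 − P(N ≤ 7) ≈ 0.4087.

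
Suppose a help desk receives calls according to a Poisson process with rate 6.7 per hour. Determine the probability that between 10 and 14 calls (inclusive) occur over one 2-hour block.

Over the interval, μ = 6.7 × 2 = 13.4 (a 2-hour block = 2 hours).
P(10 ≤ N ≤ 14) = Σ_{j=10}^{14} e^(−13.4) · 13.4^j/j! ≈ 0.4928.

0.4928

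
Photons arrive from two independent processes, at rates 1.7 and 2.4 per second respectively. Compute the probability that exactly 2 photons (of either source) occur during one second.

Independent Poisson processes superpose: combined rate λ = 1.7 + 2.4 = 4.1 per second.
So μ = 4.1.
P(N = 2) = e^(−4.1) · 4.1^2/2! ≈ 0.1393.

0.1393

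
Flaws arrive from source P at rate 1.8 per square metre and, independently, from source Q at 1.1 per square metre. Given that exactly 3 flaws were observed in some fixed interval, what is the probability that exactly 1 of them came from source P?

0.2679

Given the total, each event is independently from source P with probability p = λ_P/(λ_P+λ_Q) = 1.8/2.9 ≈ 0.6207.
So K ~ Binomial(3, 1.8/2.9): P(K = 1) = C(3,1) · (1.8/2.9)^1 · (1.1/2.9)^2 ≈ 0.2679.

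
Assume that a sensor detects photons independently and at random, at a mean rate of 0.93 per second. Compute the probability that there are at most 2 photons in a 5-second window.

0.1574

Over the interval, μ = 0.93 × 5 = 4.65 (a 5-second window = 5 seconds).
P(N ≤ 2) = Σ_{j=0}^{2} e^(−μ) μ^j/j! ≈ 0.1574.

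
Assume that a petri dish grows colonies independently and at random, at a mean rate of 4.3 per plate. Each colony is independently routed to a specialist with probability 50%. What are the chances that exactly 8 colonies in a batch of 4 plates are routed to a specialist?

0.1366

Thinning: the colonies that are routed to a specialist themselves form a Poisson process with rate 0.5 × 4.3 = 2.15 per plate.
Over the interval, μ = 2.15 × 4 = 8.6 (a batch of 4 plates = 4 plates).
P(N = 8) = e^(−8.6) · 8.6^8/8! ≈ 0.1366.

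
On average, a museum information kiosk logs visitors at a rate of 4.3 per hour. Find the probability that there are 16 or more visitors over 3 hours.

0.2276

Over the interval, μ = 4.3 × 3 = 12.9 (3 hours).
P(N ≥ 16) = 1 − P(N ≤ 15) = 1 − Σ_{j=0}^{15} e^(−μ) μ^j/j! ≈ 0.2276.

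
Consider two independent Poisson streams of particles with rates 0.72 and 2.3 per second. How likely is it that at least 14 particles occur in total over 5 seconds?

Independent Poisson processes superpose: combined rate λ = 0.72 + 2.3 = 3.02 per second.
Over the interval, μ = 3.02 × 5 = 15.1 (5 seconds).
P(N ≥ 14) = 1 − P(N ≤ 13) ≈ 0.6463.

0.6463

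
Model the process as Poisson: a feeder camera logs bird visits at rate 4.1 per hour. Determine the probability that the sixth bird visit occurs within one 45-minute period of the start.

Over the interval, μ = 4.1 × 0.75 = 3.075 (a 45-minute period = 0.75 hours).
The sixth arrival falls in the interval iff at least 6 events occur there: P(S_6 ≤ t) = P(N ≥ 6) = 1 − P(N ≤ 5) ≈ 0.0917.

0.0917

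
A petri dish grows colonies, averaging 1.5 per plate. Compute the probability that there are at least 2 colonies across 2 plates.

Over the interval, μ = 1.5 × 2 = 3 (2 plates).
P(N ≥ 2) = 1 − P(N ≤ 1) = 1 − Σ_{j=0}^{1} e^(−μ) μ^j/j! ≈ 0.8009.

0.8009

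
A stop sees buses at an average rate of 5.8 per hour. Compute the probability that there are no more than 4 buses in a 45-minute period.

Over the interval, μ = 5.8 × 0.75 = 4.35 (a 45-minute period = 0.75 hours).
P(N ≤ 4) = Σ_{j=0}^{4} e^(−μ) μ^j/j! ≈ 0.5608.

0.5608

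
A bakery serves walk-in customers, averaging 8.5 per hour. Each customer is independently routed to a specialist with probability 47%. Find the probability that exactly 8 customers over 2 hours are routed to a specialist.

0.1396

Thinning: the customers that are routed to a specialist themselves form a Poisson process with rate 0.47 × 8.5 = 3.995 per hour.
Over the interval, μ = 3.995 × 2 = 7.99 (2 hours).
P(N = 8) = e^(−7.99) · 7.99^8/8! ≈ 0.1396.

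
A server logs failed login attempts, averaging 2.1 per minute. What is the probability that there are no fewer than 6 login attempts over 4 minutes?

Over the interval, μ = 2.1 × 4 = 8.4 (4 minutes).
P(N ≥ 6) = 1 − P(N ≤ 5) = 1 − Σ_{j=0}^{5} e^(−μ) μ^j/j! ≈ 0.8427.

0.8427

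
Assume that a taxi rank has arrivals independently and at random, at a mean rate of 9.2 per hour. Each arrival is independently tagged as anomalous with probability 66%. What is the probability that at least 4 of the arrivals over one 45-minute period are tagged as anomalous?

0.6667

Thinning: the arrivals that are tagged as anomalous themselves form a Poisson process with rate 0.66 × 9.2 = 6.072 per hour.
Over the interval, μ = 6.072 × 0.75 = 4.554 (a 45-minute period = 0.75 hours).
P(N ≥ 4) = 1 − P(N ≤ 3) ≈ 0.6667.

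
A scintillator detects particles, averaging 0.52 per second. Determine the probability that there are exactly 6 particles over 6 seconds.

0.0566

Over the interval, μ = 0.52 × 6 = 3.12 (6 seconds).
P(N = 6) = e^(−μ) μ^6/6! = e^(−3.12) · 3.12^6/720 ≈ 0.0566.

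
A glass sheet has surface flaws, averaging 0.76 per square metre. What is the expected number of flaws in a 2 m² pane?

1.52

E[N] = λt = 0.76 × 2 = 1.52 (a 2 m² pane = 2 square metres).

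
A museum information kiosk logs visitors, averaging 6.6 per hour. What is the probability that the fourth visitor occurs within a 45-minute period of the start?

Over the interval, μ = 6.6 × 0.75 = 4.95 (a 45-minute period = 0.75 hours).
The fourth arrival falls in the interval iff at least 4 events occur there: P(S_4 ≤ t) = P(N ≥ 4) = 1 − P(N ≤ 3) ≈ 0.7279.

0.7279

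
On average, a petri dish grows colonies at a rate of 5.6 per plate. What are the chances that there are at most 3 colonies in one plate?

With mean μ = 5.6 per plate,
P(N ≤ 3) = Σ_{j=0}^{3} e^(−μ) μ^j/j! ≈ 0.1906.

0.1906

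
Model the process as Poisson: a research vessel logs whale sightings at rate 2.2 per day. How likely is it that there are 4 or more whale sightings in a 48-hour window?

Over the interval, μ = 2.2 × 2 = 4.4 (a 48-hour window = 2 days).
P(N ≥ 4) = 1 − P(N ≤ 3) = 1 − Σ_{j=0}^{3} e^(−μ) μ^j/j! ≈ 0.6406.

0.6406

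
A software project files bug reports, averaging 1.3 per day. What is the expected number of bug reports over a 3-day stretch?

3.9

E[N] = λt = 1.3 × 3 = 3.9 (a 3-day stretch = 3 days).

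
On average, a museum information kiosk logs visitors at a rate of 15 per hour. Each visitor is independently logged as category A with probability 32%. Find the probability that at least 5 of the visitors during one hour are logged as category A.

0.5237

Thinning: the visitors that are logged as category A themselves form a Poisson process with rate 0.32 × 15 = 4.8 per hour.
So μ = 4.8.
P(N ≥ 5) = 1 − P(N ≤ 4) ≈ 0.5237.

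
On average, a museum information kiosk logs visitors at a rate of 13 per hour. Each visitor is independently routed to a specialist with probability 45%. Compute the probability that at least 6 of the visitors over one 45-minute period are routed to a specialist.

Thinning: the visitors that are routed to a specialist themselves form a Poisson process with rate 0.45 × 13 = 5.85 per hour.
Over the interval, μ = 5.85 × 0.75 = 4.3875 (a 45-minute period = 0.75 hours).
P(N ≥ 6) = 1 − P(N ≤ 5) ≈ 0.2780.

0.2780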